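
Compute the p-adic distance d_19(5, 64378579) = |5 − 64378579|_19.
d_19(5, 64378579) = 1/2476099

Step 1 — x − y = 5 − 64378579 = -64378574. Step 2 — v_19(-64378574) = 5 (factor: -64378574 = −(19^5 · 26); the sign does not affect v_p). Step 3 — |x − y|_19 = 19^{-5} = 1/2476099.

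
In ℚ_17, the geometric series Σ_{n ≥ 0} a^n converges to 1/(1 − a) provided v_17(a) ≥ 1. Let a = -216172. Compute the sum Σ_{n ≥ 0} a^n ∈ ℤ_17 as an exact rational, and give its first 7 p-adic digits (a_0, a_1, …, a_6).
Σ a^n = 1/(1 − a) = 1/216173;  first 7 digits = (1, 0, 0, 7, 14, 16, 14)

v_17(a) = 3 ≥ 1, so the series converges in ℤ_17 to 1/(1 − a) = 1/(1 − (-216172)) = 1/216173. Expand this rational in ℤ_17: compute digits iteratively via d_i = x_i mod 17, x_{i+1} = (x_i − d_i)/17. The first 7 digits are (1, 0, 0, 7, 14, 16, 14).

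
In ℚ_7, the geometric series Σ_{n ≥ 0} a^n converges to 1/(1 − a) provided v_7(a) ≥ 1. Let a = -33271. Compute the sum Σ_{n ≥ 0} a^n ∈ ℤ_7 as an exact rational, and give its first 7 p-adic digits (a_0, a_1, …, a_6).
Σ a^n = 1/(1 − a) = 1/33272;  first 7 digits = (1, 0, 0, 1, 0, 5, 0)

v_7(a) = 3 ≥ 1, so the series converges in ℤ_7 to 1/(1 − a) = 1/(1 − (-33271)) = 1/33272. Expand this rational in ℤ_7: compute digits iteratively via d_i = x_i mod 7, x_{i+1} = (x_i − d_i)/7. The first 7 digits are (1, 0, 0, 1, 0, 5, 0).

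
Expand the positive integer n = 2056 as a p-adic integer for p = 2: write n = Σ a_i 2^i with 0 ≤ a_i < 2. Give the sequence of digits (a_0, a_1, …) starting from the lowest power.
(a_0, a_1, …) = (0, 0, 0, 1, 0, 0, 0, 0, 0, 0, 0, 1)

Repeated division by 2 gives the digits low-to-high: 2056 = 1·2^3 + 1·2^11. Digit sequence: (0, 0, 0, 1, 0, 0, 0, 0, 0, 0, 0, 1).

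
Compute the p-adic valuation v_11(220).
v_11(220) = 1

v_11(n) is the largest exponent k such that 11^k divides n. Factor out: 220 = 11^1 · 20. (Sign doesn't affect v_p.) So v_11(220) = 1.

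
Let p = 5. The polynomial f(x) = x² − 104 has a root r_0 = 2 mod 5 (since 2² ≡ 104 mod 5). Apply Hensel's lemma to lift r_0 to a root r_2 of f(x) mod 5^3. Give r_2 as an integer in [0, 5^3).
r_2 = 27 (mod 125)

Hensel's recurrence: r_{i+1} = r_i − f(r_i)·(f′(r_i))^{-1} mod 5^{i+2}, with f′(x) = 2x. Iterate:
  r_0 = 2 (mod 5)
  r_1 = 2 (mod 25)
  r_2 = 27 (mod 125)
Final: r_2 = 27, and one checks f(r_2) ≡ 0 mod 5^3.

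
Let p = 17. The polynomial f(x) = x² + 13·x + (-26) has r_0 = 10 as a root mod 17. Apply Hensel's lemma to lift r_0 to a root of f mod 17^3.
r_2 = 4549 (mod 4913)

Hensel: r_{i+1} = r_i − f(r_i)·(f′(r_i))^{-1} mod 17^{i+2}, f′(x) = 2x + 13. Iterate:
  r_0 = 10 (mod 17)
  r_1 = 214 (mod 289)
  r_2 = 4549 (mod 4913)
Final: r = 4549 satisfies f(r) ≡ 0 mod 17^3.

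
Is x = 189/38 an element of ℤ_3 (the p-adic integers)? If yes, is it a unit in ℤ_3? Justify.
x ∈ ℤ_3 but not a unit; v_3(x) = 3 > 0

ℤ_3 = {x ∈ ℚ_3 : v_3(x) ≥ 0} and ℤ_3^× = {x ∈ ℤ_3 : v_3(x) = 0}. Here v_3(189/38) = v_3(num) − v_3(den) = 3; compare against these criteria.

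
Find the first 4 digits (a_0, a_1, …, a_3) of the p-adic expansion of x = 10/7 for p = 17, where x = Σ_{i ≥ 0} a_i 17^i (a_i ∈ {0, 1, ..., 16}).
(a_0, …, a_3) = (16, 4, 7, 2)

v_17(10/7) = 0 (numerator and denominator both coprime to 17), so x ∈ ℤ_17^×. Compute digits iteratively via a_i = x_i mod 17, x_{i+1} = (x_i − a_i)/17, with x_0 = x:
  x_0 = 10/7;  a_0 = 16;  x_1 = (x_0 − 16)/17 = -6/7
  x_1 = -6/7;  a_1 = 4;  x_2 = (x_1 − 4)/17 = -2/7
  x_2 = -2/7;  a_2 = 7;  x_3 = (x_2 − 7)/17 = -3/7
  x_3 = -3/7;  a_3 = 2;  x_4 = (x_3 − 2)/17 = -1/7
Digits: (16, 4, 7, 2).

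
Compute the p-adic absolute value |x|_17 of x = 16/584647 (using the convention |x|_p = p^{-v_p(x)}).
|16/584647|_17 = 83521

Step 1 — compute v_17(x) by factoring powers of 17 out of the numerator and denominator: v_17(16/584647) = -4. Step 2 — apply |x|_p = p^{-v_p(x)} = 17^{4} = 83521.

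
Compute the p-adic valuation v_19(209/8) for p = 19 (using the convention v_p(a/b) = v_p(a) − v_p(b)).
v_19(209/8) = 1

Factor powers of 19 from the numerator and denominator of the reduced fraction: 209 = 19^1 · 11 and 8 = 19^0 · 8. Apply v_p(a/b) = v_p(a) − v_p(b): v_19(209/8) = 1 − 0 = 1.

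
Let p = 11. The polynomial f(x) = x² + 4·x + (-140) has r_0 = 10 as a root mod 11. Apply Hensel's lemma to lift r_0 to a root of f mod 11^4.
r_3 = 10 (mod 14641)

Hensel: r_{i+1} = r_i − f(r_i)·(f′(r_i))^{-1} mod 11^{i+2}, f′(x) = 2x + 4. Iterate:
  r_0 = 10 (mod 11)
  r_1 = 10 (mod 121)
  r_2 = 10 (mod 1331)
  r_3 = 10 (mod 14641)
Final: r = 10 satisfies f(r) ≡ 0 mod 11^4.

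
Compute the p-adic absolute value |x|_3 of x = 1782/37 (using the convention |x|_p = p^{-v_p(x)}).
|1782/37|_3 = 1/81

Step 1 — compute v_3(x) by factoring powers of 3 out of the numerator and denominator: v_3(1782/37) = 4. Step 2 — apply |x|_p = p^{-v_p(x)} = 3^{-4} = 1/81.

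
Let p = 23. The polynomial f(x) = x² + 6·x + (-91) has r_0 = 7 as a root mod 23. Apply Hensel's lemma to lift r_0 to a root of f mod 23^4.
r_3 = 7 (mod 279841)

Hensel: r_{i+1} = r_i − f(r_i)·(f′(r_i))^{-1} mod 23^{i+2}, f′(x) = 2x + 6. Iterate:
  r_0 = 7 (mod 23)
  r_1 = 7 (mod 529)
  r_2 = 7 (mod 12167)
  r_3 = 7 (mod 279841)
Final: r = 7 satisfies f(r) ≡ 0 mod 23^4.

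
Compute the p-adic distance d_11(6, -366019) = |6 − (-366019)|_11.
d_11(6, -366019) = 1/14641

Step 1 — x − y = 6 − (-366019) = 366025. Step 2 — v_11(366025) = 4 (factor: 366025 = (11^4 · 25); the sign does not affect v_p). Step 3 — |x − y|_11 = 11^{-4} = 1/14641.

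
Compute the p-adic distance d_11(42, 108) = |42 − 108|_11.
d_11(42, 108) = 1/11

Step 1 — x − y = 42 − 108 = -66. Step 2 — v_11(-66) = 1 (factor: -66 = −(11^1 · 6); the sign does not affect v_p). Step 3 — |x − y|_11 = 11^{-1} = 1/11.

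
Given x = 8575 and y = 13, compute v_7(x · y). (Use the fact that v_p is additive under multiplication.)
v_7(111475) = 3

v_p(x) = 3 (factor: 8575 = 7^3 · 25); v_p(y) = 0 (factor: 13 = 7^0 · 13). Additivity: v_p(xy) = v_p(x) + v_p(y) = 3 + 0 = 3. (Direct check: xy = 111475 = 7^3 · (325).)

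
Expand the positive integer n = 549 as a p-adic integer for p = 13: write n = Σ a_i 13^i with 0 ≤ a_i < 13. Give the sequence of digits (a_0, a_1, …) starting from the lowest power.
(a_0, a_1, …) = (3, 3, 3)

Repeated division by 13 gives the digits low-to-high: 549 = 3 + 3·13^1 + 3·13^2. Digit sequence: (3, 3, 3).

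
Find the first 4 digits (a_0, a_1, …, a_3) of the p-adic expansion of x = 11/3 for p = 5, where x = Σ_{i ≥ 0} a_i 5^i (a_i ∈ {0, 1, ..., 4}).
(a_0, …, a_3) = (2, 2, 3, 1)

v_5(11/3) = 0 (numerator and denominator both coprime to 5), so x ∈ ℤ_5^×. Compute digits iteratively via a_i = x_i mod 5, x_{i+1} = (x_i − a_i)/5, with x_0 = x:
  x_0 = 11/3;  a_0 = 2;  x_1 = (x_0 − 2)/5 = 1/3
  x_1 = 1/3;  a_1 = 2;  x_2 = (x_1 − 2)/5 = -1/3
  x_2 = -1/3;  a_2 = 3;  x_3 = (x_2 − 3)/5 = -2/3
  x_3 = -2/3;  a_3 = 1;  x_4 = (x_3 − 1)/5 = -1/3
Digits: (2, 2, 3, 1).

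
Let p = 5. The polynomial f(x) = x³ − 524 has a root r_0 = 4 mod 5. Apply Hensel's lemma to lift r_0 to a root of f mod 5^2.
r_1 = 24 (mod 25)

Hensel: r_{i+1} = r_i − f(r_i)/f′(r_i) mod 5^{i+2}, where f′(x) = 3x². Iterate:
  r_0 = 4 (mod 5)
  r_1 = 24 (mod 25)
Final: r = 24 with f(r) ≡ 0 mod 5^2.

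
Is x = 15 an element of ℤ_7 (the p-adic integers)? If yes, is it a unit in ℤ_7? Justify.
x ∈ ℤ_7^× (unit); v_7(x) = 0

ℤ_7 = {x ∈ ℚ_7 : v_7(x) ≥ 0} and ℤ_7^× = {x ∈ ℤ_7 : v_7(x) = 0}. Here v_7(15) = v_7(num) − v_7(den) = 0; compare against these criteria.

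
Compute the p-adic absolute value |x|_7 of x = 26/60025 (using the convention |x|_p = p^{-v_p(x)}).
|26/60025|_7 = 2401

Step 1 — compute v_7(x) by factoring powers of 7 out of the numerator and denominator: v_7(26/60025) = -4. Step 2 — apply |x|_p = p^{-v_p(x)} = 7^{4} = 2401.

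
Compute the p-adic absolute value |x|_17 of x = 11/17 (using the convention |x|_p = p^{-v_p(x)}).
|11/17|_17 = 17

Step 1 — compute v_17(x) by factoring powers of 17 out of the numerator and denominator: v_17(11/17) = -1. Step 2 — apply |x|_p = p^{-v_p(x)} = 17^{1} = 17.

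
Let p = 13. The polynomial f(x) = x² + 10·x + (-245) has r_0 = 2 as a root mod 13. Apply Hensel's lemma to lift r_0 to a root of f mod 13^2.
r_1 = 54 (mod 169)

Hensel: r_{i+1} = r_i − f(r_i)·(f′(r_i))^{-1} mod 13^{i+2}, f′(x) = 2x + 10. Iterate:
  r_0 = 2 (mod 13)
  r_1 = 54 (mod 169)
Final: r = 54 satisfies f(r) ≡ 0 mod 13^2.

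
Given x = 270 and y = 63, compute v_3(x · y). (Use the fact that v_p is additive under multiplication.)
v_3(17010) = 5

v_p(x) = 3 (factor: 270 = 3^3 · 10); v_p(y) = 2 (factor: 63 = 3^2 · 7). Additivity: v_p(xy) = v_p(x) + v_p(y) = 3 + 2 = 5. (Direct check: xy = 17010 = 3^5 · (70).)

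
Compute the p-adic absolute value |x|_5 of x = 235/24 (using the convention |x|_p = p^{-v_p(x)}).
|235/24|_5 = 1/5

Step 1 — compute v_5(x) by factoring powers of 5 out of the numerator and denominator: v_5(235/24) = 1. Step 2 — apply |x|_p = p^{-v_p(x)} = 5^{-1} = 1/5.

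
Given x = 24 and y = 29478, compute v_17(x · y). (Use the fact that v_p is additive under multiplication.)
v_17(707472) = 3

v_p(x) = 0 (factor: 24 = 17^0 · 24); v_p(y) = 3 (factor: 29478 = 17^3 · 6). Additivity: v_p(xy) = v_p(x) + v_p(y) = 0 + 3 = 3. (Direct check: xy = 707472 = 17^3 · (144).)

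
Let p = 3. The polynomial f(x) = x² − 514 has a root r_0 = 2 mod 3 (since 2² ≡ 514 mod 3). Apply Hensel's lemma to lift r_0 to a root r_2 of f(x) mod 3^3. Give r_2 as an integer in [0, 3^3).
r_2 = 26 (mod 27)

Hensel's recurrence: r_{i+1} = r_i − f(r_i)·(f′(r_i))^{-1} mod 3^{i+2}, with f′(x) = 2x. Iterate:
  r_0 = 2 (mod 3)
  r_1 = 8 (mod 9)
  r_2 = 26 (mod 27)
Final: r_2 = 26, and one checks f(r_2) ≡ 0 mod 3^3.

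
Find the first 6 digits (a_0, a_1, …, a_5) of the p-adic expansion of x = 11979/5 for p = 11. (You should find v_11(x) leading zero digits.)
(a_0, …, a_5) = (0, 0, 0, 4, 2, 2)

v_11(11979/5) = 3, so a_0 = ... = a_2 = 0. Factor out: x = 11^3 · u with u = 9/5 a unit in ℤ_11. Expand u iteratively via a_{v+i} = u_i mod 11, u_{i+1} = (u_i − a_{v+i})/11:
  u_0 = 9/5;  a_3 = 4;  u_1 = (u_0 − 4)/11 = -1/5
  u_1 = -1/5;  a_4 = 2;  u_2 = (u_1 − 2)/11 = -1/5
  u_2 = -1/5;  a_5 = 2;  u_3 = (u_2 − 2)/11 = -1/5
Digits: (0, 0, 0, 4, 2, 2).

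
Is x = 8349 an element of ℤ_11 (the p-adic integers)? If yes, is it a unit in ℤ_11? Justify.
x ∈ ℤ_11 but not a unit; v_11(x) = 2 > 0

ℤ_11 = {x ∈ ℚ_11 : v_11(x) ≥ 0} and ℤ_11^× = {x ∈ ℤ_11 : v_11(x) = 0}. Here v_11(8349) = v_11(num) − v_11(den) = 2; compare against these criteria.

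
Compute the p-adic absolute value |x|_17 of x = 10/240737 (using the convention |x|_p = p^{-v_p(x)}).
|10/240737|_17 = 4913

Step 1 — compute v_17(x) by factoring powers of 17 out of the numerator and denominator: v_17(10/240737) = -3. Step 2 — apply |x|_p = p^{-v_p(x)} = 17^{3} = 4913.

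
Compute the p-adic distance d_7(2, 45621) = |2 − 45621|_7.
d_7(2, 45621) = 1/2401

Step 1 — x − y = 2 − 45621 = -45619. Step 2 — v_7(-45619) = 4 (factor: -45619 = −(7^4 · 19); the sign does not affect v_p). Step 3 — |x − y|_7 = 7^{-4} = 1/2401.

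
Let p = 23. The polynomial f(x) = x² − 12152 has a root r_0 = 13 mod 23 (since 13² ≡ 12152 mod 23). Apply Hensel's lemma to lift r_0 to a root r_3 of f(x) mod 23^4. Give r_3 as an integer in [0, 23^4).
r_3 = 148777 (mod 279841)

Hensel's recurrence: r_{i+1} = r_i − f(r_i)·(f′(r_i))^{-1} mod 23^{i+2}, with f′(x) = 2x. Iterate:
  r_0 = 13 (mod 23)
  r_1 = 128 (mod 529)
  r_2 = 2773 (mod 12167)
  r_3 = 148777 (mod 279841)
Final: r_3 = 148777, and one checks f(r_3) ≡ 0 mod 23^4.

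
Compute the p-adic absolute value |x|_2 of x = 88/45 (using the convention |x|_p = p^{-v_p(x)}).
|88/45|_2 = 1/8

Step 1 — compute v_2(x) by factoring powers of 2 out of the numerator and denominator: v_2(88/45) = 3. Step 2 — apply |x|_p = p^{-v_p(x)} = 2^{-3} = 1/8.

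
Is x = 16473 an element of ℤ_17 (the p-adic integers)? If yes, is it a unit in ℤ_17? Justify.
x ∈ ℤ_17 but not a unit; v_17(x) = 2 > 0

ℤ_17 = {x ∈ ℚ_17 : v_17(x) ≥ 0} and ℤ_17^× = {x ∈ ℤ_17 : v_17(x) = 0}. Here v_17(16473) = v_17(num) − v_17(den) = 2; compare against these criteria.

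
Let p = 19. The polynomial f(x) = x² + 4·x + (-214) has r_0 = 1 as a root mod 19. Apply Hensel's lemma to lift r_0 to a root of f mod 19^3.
r_2 = 818 (mod 6859)

Hensel: r_{i+1} = r_i − f(r_i)·(f′(r_i))^{-1} mod 19^{i+2}, f′(x) = 2x + 4. Iterate:
  r_0 = 1 (mod 19)
  r_1 = 96 (mod 361)
  r_2 = 818 (mod 6859)
Final: r = 818 satisfies f(r) ≡ 0 mod 19^3.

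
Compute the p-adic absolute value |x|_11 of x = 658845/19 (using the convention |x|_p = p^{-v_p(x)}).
|658845/19|_11 = 1/14641

Step 1 — compute v_11(x) by factoring powers of 11 out of the numerator and denominator: v_11(658845/19) = 4. Step 2 — apply |x|_p = p^{-v_p(x)} = 11^{-4} = 1/14641.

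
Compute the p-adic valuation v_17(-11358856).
v_17(-11358856) = 5

v_17(n) is the largest exponent k such that 17^k divides n. Factor out: -11358856 = -17^5 · 8. (Sign doesn't affect v_p.) So v_17(-11358856) = 5.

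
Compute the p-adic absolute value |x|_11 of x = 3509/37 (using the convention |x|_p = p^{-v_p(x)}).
|3509/37|_11 = 1/121

Step 1 — compute v_11(x) by factoring powers of 11 out of the numerator and denominator: v_11(3509/37) = 2. Step 2 — apply |x|_p = p^{-v_p(x)} = 11^{-2} = 1/121.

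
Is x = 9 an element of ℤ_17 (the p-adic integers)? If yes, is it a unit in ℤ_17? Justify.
x ∈ ℤ_17^× (unit); v_17(x) = 0

ℤ_17 = {x ∈ ℚ_17 : v_17(x) ≥ 0} and ℤ_17^× = {x ∈ ℤ_17 : v_17(x) = 0}. Here v_17(9) = v_17(num) − v_17(den) = 0; compare against these criteria.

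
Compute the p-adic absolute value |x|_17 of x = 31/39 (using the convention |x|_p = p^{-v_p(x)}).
|31/39|_17 = 1

Step 1 — compute v_17(x) by factoring powers of 17 out of the numerator and denominator: v_17(31/39) = 0. Step 2 — apply |x|_p = p^{-v_p(x)} = 17^{0} = 1.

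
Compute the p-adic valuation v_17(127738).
v_17(127738) = 3

v_17(n) is the largest exponent k such that 17^k divides n. Factor out: 127738 = 17^3 · 26. (Sign doesn't affect v_p.) So v_17(127738) = 3.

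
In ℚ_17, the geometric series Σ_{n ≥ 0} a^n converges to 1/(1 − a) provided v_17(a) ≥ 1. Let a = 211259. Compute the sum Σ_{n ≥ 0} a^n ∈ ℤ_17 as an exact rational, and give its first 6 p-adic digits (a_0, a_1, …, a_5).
Σ a^n = 1/(1 − a) = -1/211258;  first 6 digits = (1, 0, 0, 9, 2, 0)

v_17(a) = 3 ≥ 1, so the series converges in ℤ_17 to 1/(1 − a) = 1/(1 − 211259) = -1/211258. Expand this rational in ℤ_17: compute digits iteratively via d_i = x_i mod 17, x_{i+1} = (x_i − d_i)/17. The first 6 digits are (1, 0, 0, 9, 2, 0).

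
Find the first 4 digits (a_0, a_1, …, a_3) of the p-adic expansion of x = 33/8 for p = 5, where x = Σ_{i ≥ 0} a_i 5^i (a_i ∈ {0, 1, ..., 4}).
(a_0, …, a_3) = (1, 0, 2, 4)

v_5(33/8) = 0 (numerator and denominator both coprime to 5), so x ∈ ℤ_5^×. Compute digits iteratively via a_i = x_i mod 5, x_{i+1} = (x_i − a_i)/5, with x_0 = x:
  x_0 = 33/8;  a_0 = 1;  x_1 = (x_0 − 1)/5 = 5/8
  x_1 = 5/8;  a_1 = 0;  x_2 = (x_1 − 0)/5 = 1/8
  x_2 = 1/8;  a_2 = 2;  x_3 = (x_2 − 2)/5 = -3/8
  x_3 = -3/8;  a_3 = 4;  x_4 = (x_3 − 4)/5 = -7/8
Digits: (1, 0, 2, 4).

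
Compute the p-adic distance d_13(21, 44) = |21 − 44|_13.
d_13(21, 44) = 1

Step 1 — x − y = 21 − 44 = -23. Step 2 — v_13(-23) = 0 (factor: -23 = −(13^0 · 23); the sign does not affect v_p). Step 3 — |x − y|_13 = 13^{0} = 1.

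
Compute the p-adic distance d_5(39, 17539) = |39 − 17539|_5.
d_5(39, 17539) = 1/625

Step 1 — x − y = 39 − 17539 = -17500. Step 2 — v_5(-17500) = 4 (factor: -17500 = −(5^4 · 28); the sign does not affect v_p). Step 3 — |x − y|_5 = 5^{-4} = 1/625.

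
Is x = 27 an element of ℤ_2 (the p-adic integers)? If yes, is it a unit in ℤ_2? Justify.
x ∈ ℤ_2^× (unit); v_2(x) = 0

ℤ_2 = {x ∈ ℚ_2 : v_2(x) ≥ 0} and ℤ_2^× = {x ∈ ℤ_2 : v_2(x) = 0}. Here v_2(27) = v_2(num) − v_2(den) = 0; compare against these criteria.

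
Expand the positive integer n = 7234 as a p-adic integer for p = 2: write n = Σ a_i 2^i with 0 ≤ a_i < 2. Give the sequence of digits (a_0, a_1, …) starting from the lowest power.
(a_0, a_1, …) = (0, 1, 0, 0, 0, 0, 1, 0, 0, 0, 1, 1, 1)

Repeated division by 2 gives the digits low-to-high: 7234 = 1·2^1 + 1·2^6 + 1·2^10 + 1·2^11 + 1·2^12. Digit sequence: (0, 1, 0, 0, 0, 0, 1, 0, 0, 0, 1, 1, 1).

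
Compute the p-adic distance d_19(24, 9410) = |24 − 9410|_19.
d_19(24, 9410) = 1/361

Step 1 — x − y = 24 − 9410 = -9386. Step 2 — v_19(-9386) = 2 (factor: -9386 = −(19^2 · 26); the sign does not affect v_p). Step 3 — |x − y|_19 = 19^{-2} = 1/361.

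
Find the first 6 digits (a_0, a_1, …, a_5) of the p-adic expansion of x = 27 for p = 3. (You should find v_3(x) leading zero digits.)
(a_0, …, a_5) = (0, 0, 0, 1, 0, 0)

v_3(27) = 3, so a_0 = ... = a_2 = 0. Factor out: x = 3^3 · u with u = 1 a unit in ℤ_3. Expand u iteratively via a_{v+i} = u_i mod 3, u_{i+1} = (u_i − a_{v+i})/3:
  u_0 = 1;  a_3 = 1;  u_1 = (u_0 − 1)/3 = 0
  u_1 = 0;  a_4 = 0;  u_2 = (u_1 − 0)/3 = 0
  u_2 = 0;  a_5 = 0;  u_3 = (u_2 − 0)/3 = 0
Digits: (0, 0, 0, 1, 0, 0).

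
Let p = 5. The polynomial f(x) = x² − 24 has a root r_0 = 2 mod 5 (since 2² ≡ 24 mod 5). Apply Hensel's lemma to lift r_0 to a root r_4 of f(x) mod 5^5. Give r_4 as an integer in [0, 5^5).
r_4 = 407 (mod 3125)

Hensel's recurrence: r_{i+1} = r_i − f(r_i)·(f′(r_i))^{-1} mod 5^{i+2}, with f′(x) = 2x. Iterate:
  r_0 = 2 (mod 5)
  r_1 = 7 (mod 25)
  r_2 = 32 (mod 125)
  r_3 = 407 (mod 625)
  r_4 = 407 (mod 3125)
Final: r_4 = 407, and one checks f(r_4) ≡ 0 mod 5^5.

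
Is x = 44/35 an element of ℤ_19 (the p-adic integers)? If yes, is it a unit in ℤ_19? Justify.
x ∈ ℤ_19^× (unit); v_19(x) = 0

ℤ_19 = {x ∈ ℚ_19 : v_19(x) ≥ 0} and ℤ_19^× = {x ∈ ℤ_19 : v_19(x) = 0}. Here v_19(44/35) = v_19(num) − v_19(den) = 0; compare against these criteria.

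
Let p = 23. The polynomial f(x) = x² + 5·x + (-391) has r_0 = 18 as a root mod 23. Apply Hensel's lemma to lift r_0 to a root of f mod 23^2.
r_1 = 340 (mod 529)

Hensel: r_{i+1} = r_i − f(r_i)·(f′(r_i))^{-1} mod 23^{i+2}, f′(x) = 2x + 5. Iterate:
  r_0 = 18 (mod 23)
  r_1 = 340 (mod 529)
Final: r = 340 satisfies f(r) ≡ 0 mod 23^2.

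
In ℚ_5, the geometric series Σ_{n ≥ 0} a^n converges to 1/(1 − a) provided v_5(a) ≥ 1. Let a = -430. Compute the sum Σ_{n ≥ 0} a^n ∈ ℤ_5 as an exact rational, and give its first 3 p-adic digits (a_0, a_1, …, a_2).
Σ a^n = 1/(1 − a) = 1/431;  first 3 digits = (1, 4, 3)

v_5(a) = 1 ≥ 1, so the series converges in ℤ_5 to 1/(1 − a) = 1/(1 − (-430)) = 1/431. Expand this rational in ℤ_5: compute digits iteratively via d_i = x_i mod 5, x_{i+1} = (x_i − d_i)/5. The first 3 digits are (1, 4, 3).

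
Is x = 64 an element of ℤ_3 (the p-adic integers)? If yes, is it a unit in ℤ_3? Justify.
x ∈ ℤ_3^× (unit); v_3(x) = 0

ℤ_3 = {x ∈ ℚ_3 : v_3(x) ≥ 0} and ℤ_3^× = {x ∈ ℤ_3 : v_3(x) = 0}. Here v_3(64) = v_3(num) − v_3(den) = 0; compare against these criteria.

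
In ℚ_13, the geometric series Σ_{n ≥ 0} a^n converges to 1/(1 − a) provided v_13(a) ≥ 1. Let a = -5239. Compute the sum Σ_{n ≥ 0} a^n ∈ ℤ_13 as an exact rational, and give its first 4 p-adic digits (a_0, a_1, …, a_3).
Σ a^n = 1/(1 − a) = 1/5240;  first 4 digits = (1, 0, 8, 10)

v_13(a) = 2 ≥ 1, so the series converges in ℤ_13 to 1/(1 − a) = 1/(1 − (-5239)) = 1/5240. Expand this rational in ℤ_13: compute digits iteratively via d_i = x_i mod 13, x_{i+1} = (x_i − d_i)/13. The first 4 digits are (1, 0, 8, 10).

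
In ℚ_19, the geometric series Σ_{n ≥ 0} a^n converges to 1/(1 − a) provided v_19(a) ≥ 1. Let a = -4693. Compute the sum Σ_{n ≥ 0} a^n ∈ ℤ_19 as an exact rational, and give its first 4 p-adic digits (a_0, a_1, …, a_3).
Σ a^n = 1/(1 − a) = 1/4694;  first 4 digits = (1, 0, 6, 18)

v_19(a) = 2 ≥ 1, so the series converges in ℤ_19 to 1/(1 − a) = 1/(1 − (-4693)) = 1/4694. Expand this rational in ℤ_19: compute digits iteratively via d_i = x_i mod 19, x_{i+1} = (x_i − d_i)/19. The first 4 digits are (1, 0, 6, 18).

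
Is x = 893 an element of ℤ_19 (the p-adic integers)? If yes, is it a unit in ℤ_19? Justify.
x ∈ ℤ_19 but not a unit; v_19(x) = 1 > 0

ℤ_19 = {x ∈ ℚ_19 : v_19(x) ≥ 0} and ℤ_19^× = {x ∈ ℤ_19 : v_19(x) = 0}. Here v_19(893) = v_19(num) − v_19(den) = 1; compare against these criteria.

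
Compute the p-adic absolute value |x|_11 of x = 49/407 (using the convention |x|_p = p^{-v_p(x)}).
|49/407|_11 = 11

Step 1 — compute v_11(x) by factoring powers of 11 out of the numerator and denominator: v_11(49/407) = -1. Step 2 — apply |x|_p = p^{-v_p(x)} = 11^{1} = 11.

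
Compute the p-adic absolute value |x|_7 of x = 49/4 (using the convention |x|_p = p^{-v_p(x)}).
|49/4|_7 = 1/49

Step 1 — compute v_7(x) by factoring powers of 7 out of the numerator and denominator: v_7(49/4) = 2. Step 2 — apply |x|_p = p^{-v_p(x)} = 7^{-2} = 1/49.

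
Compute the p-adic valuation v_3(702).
v_3(702) = 3

v_3(n) is the largest exponent k such that 3^k divides n. Factor out: 702 = 3^3 · 26. (Sign doesn't affect v_p.) So v_3(702) = 3.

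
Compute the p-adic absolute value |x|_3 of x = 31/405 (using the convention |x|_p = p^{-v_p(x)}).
|31/405|_3 = 81

Step 1 — compute v_3(x) by factoring powers of 3 out of the numerator and denominator: v_3(31/405) = -4. Step 2 — apply |x|_p = p^{-v_p(x)} = 3^{4} = 81.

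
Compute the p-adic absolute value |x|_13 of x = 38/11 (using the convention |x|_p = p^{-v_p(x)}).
|38/11|_13 = 1

Step 1 — compute v_13(x) by factoring powers of 13 out of the numerator and denominator: v_13(38/11) = 0. Step 2 — apply |x|_p = p^{-v_p(x)} = 13^{0} = 1.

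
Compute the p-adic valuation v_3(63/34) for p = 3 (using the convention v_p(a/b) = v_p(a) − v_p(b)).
v_3(63/34) = 2

Factor powers of 3 from the numerator and denominator of the reduced fraction: 63 = 3^2 · 7 and 34 = 3^0 · 34. Apply v_p(a/b) = v_p(a) − v_p(b): v_3(63/34) = 2 − 0 = 2.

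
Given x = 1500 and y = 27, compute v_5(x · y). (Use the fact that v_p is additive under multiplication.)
v_5(40500) = 3

v_p(x) = 3 (factor: 1500 = 5^3 · 12); v_p(y) = 0 (factor: 27 = 5^0 · 27). Additivity: v_p(xy) = v_p(x) + v_p(y) = 3 + 0 = 3. (Direct check: xy = 40500 = 5^3 · (324).)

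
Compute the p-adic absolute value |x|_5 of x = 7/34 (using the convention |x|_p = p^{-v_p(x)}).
|7/34|_5 = 1

Step 1 — compute v_5(x) by factoring powers of 5 out of the numerator and denominator: v_5(7/34) = 0. Step 2 — apply |x|_p = p^{-v_p(x)} = 5^{0} = 1.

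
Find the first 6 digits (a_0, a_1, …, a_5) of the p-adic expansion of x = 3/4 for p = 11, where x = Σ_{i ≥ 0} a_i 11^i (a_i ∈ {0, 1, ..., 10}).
(a_0, …, a_5) = (9, 2, 8, 2, 8, 2)

v_11(3/4) = 0 (numerator and denominator both coprime to 11), so x ∈ ℤ_11^×. Compute digits iteratively via a_i = x_i mod 11, x_{i+1} = (x_i − a_i)/11, with x_0 = x:
  x_0 = 3/4;  a_0 = 9;  x_1 = (x_0 − 9)/11 = -3/4
  x_1 = -3/4;  a_1 = 2;  x_2 = (x_1 − 2)/11 = -1/4
  x_2 = -1/4;  a_2 = 8;  x_3 = (x_2 − 8)/11 = -3/4
  x_3 = -3/4;  a_3 = 2;  x_4 = (x_3 − 2)/11 = -1/4
  x_4 = -1/4;  a_4 = 8;  x_5 = (x_4 − 8)/11 = -3/4
  x_5 = -3/4;  a_5 = 2;  x_6 = (x_5 − 2)/11 = -1/4
Digits: (9, 2, 8, 2, 8, 2).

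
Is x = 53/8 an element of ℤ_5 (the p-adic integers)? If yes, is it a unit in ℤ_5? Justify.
x ∈ ℤ_5^× (unit); v_5(x) = 0

ℤ_5 = {x ∈ ℚ_5 : v_5(x) ≥ 0} and ℤ_5^× = {x ∈ ℤ_5 : v_5(x) = 0}. Here v_5(53/8) = v_5(num) − v_5(den) = 0; compare against these criteria.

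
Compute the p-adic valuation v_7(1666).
v_7(1666) = 2

v_7(n) is the largest exponent k such that 7^k divides n. Factor out: 1666 = 7^2 · 34. (Sign doesn't affect v_p.) So v_7(1666) = 2.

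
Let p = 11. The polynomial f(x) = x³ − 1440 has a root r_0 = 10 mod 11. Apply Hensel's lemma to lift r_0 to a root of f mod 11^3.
r_2 = 197 (mod 1331)

Hensel: r_{i+1} = r_i − f(r_i)/f′(r_i) mod 11^{i+2}, where f′(x) = 3x². Iterate:
  r_0 = 10 (mod 11)
  r_1 = 76 (mod 121)
  r_2 = 197 (mod 1331)
Final: r = 197 with f(r) ≡ 0 mod 11^3.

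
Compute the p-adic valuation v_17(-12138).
v_17(-12138) = 2

v_17(n) is the largest exponent k such that 17^k divides n. Factor out: -12138 = -17^2 · 42. (Sign doesn't affect v_p.) So v_17(-12138) = 2.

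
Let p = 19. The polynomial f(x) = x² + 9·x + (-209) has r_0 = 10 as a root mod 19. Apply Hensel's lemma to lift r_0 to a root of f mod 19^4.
r_3 = 8712 (mod 130321)

Hensel: r_{i+1} = r_i − f(r_i)·(f′(r_i))^{-1} mod 19^{i+2}, f′(x) = 2x + 9. Iterate:
  r_0 = 10 (mod 19)
  r_1 = 48 (mod 361)
  r_2 = 1853 (mod 6859)
  r_3 = 8712 (mod 130321)
Final: r = 8712 satisfies f(r) ≡ 0 mod 19^4.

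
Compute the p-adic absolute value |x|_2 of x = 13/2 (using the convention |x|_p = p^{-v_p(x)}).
|13/2|_2 = 2

Step 1 — compute v_2(x) by factoring powers of 2 out of the numerator and denominator: v_2(13/2) = -1. Step 2 — apply |x|_p = p^{-v_p(x)} = 2^{1} = 2.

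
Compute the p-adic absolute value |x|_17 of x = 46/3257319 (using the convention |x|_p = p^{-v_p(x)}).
|46/3257319|_17 = 83521

Step 1 — compute v_17(x) by factoring powers of 17 out of the numerator and denominator: v_17(46/3257319) = -4. Step 2 — apply |x|_p = p^{-v_p(x)} = 17^{4} = 83521.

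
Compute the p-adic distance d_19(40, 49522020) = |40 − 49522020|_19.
d_19(40, 49522020) = 1/2476099

Step 1 — x − y = 40 − 49522020 = -49521980. Step 2 — v_19(-49521980) = 5 (factor: -49521980 = −(19^5 · 20); the sign does not affect v_p). Step 3 — |x − y|_19 = 19^{-5} = 1/2476099.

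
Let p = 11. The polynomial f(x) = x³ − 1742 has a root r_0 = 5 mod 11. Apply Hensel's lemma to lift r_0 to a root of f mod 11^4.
r_3 = 3976 (mod 14641)

Hensel: r_{i+1} = r_i − f(r_i)/f′(r_i) mod 11^{i+2}, where f′(x) = 3x². Iterate:
  r_0 = 5 (mod 11)
  r_1 = 104 (mod 121)
  r_2 = 1314 (mod 1331)
  r_3 = 3976 (mod 14641)
Final: r = 3976 with f(r) ≡ 0 mod 11^4.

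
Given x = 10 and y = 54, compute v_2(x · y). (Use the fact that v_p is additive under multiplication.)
v_2(540) = 2

v_p(x) = 1 (factor: 10 = 2^1 · 5); v_p(y) = 1 (factor: 54 = 2^1 · 27). Additivity: v_p(xy) = v_p(x) + v_p(y) = 1 + 1 = 2. (Direct check: xy = 540 = 2^2 · (135).)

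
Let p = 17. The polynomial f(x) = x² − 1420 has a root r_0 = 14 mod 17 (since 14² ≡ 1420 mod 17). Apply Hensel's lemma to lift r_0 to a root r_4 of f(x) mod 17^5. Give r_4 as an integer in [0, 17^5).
r_4 = 536194 (mod 1419857)

Hensel's recurrence: r_{i+1} = r_i − f(r_i)·(f′(r_i))^{-1} mod 17^{i+2}, with f′(x) = 2x. Iterate:
  r_0 = 14 (mod 17)
  r_1 = 99 (mod 289)
  r_2 = 677 (mod 4913)
  r_3 = 35068 (mod 83521)
  r_4 = 536194 (mod 1419857)
Final: r_4 = 536194, and one checks f(r_4) ≡ 0 mod 17^5.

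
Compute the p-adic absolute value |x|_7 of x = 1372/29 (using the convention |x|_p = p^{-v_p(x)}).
|1372/29|_7 = 1/343

Step 1 — compute v_7(x) by factoring powers of 7 out of the numerator and denominator: v_7(1372/29) = 3. Step 2 — apply |x|_p = p^{-v_p(x)} = 7^{-3} = 1/343.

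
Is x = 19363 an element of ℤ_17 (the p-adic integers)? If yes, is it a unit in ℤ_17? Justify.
x ∈ ℤ_17 but not a unit; v_17(x) = 2 > 0

ℤ_17 = {x ∈ ℚ_17 : v_17(x) ≥ 0} and ℤ_17^× = {x ∈ ℤ_17 : v_17(x) = 0}. Here v_17(19363) = v_17(num) − v_17(den) = 2; compare against these criteria.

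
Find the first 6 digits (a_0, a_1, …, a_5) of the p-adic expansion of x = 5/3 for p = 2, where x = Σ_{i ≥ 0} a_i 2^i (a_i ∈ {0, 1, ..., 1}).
(a_0, …, a_5) = (1, 1, 1, 0, 1, 0)

v_2(5/3) = 0 (numerator and denominator both coprime to 2), so x ∈ ℤ_2^×. Compute digits iteratively via a_i = x_i mod 2, x_{i+1} = (x_i − a_i)/2, with x_0 = x:
  x_0 = 5/3;  a_0 = 1;  x_1 = (x_0 − 1)/2 = 1/3
  x_1 = 1/3;  a_1 = 1;  x_2 = (x_1 − 1)/2 = -1/3
  x_2 = -1/3;  a_2 = 1;  x_3 = (x_2 − 1)/2 = -2/3
  x_3 = -2/3;  a_3 = 0;  x_4 = (x_3 − 0)/2 = -1/3
  x_4 = -1/3;  a_4 = 1;  x_5 = (x_4 − 1)/2 = -2/3
  x_5 = -2/3;  a_5 = 0;  x_6 = (x_5 − 0)/2 = -1/3
Digits: (1, 1, 1, 0, 1, 0).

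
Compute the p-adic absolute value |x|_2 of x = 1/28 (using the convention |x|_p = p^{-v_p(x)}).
|1/28|_2 = 4

Step 1 — compute v_2(x) by factoring powers of 2 out of the numerator and denominator: v_2(1/28) = -2. Step 2 — apply |x|_p = p^{-v_p(x)} = 2^{2} = 4.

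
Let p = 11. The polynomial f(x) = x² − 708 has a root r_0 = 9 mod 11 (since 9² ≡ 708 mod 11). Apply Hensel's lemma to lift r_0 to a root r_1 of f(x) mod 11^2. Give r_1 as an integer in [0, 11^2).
r_1 = 64 (mod 121)

Hensel's recurrence: r_{i+1} = r_i − f(r_i)·(f′(r_i))^{-1} mod 11^{i+2}, with f′(x) = 2x. Iterate:
  r_0 = 9 (mod 11)
  r_1 = 64 (mod 121)
Final: r_1 = 64, and one checks f(r_1) ≡ 0 mod 11^2.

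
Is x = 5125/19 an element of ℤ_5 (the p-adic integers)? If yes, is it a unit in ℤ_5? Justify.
x ∈ ℤ_5 but not a unit; v_5(x) = 3 > 0

ℤ_5 = {x ∈ ℚ_5 : v_5(x) ≥ 0} and ℤ_5^× = {x ∈ ℤ_5 : v_5(x) = 0}. Here v_5(5125/19) = v_5(num) − v_5(den) = 3; compare against these criteria.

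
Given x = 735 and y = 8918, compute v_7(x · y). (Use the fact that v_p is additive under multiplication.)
v_7(6554730) = 5

v_p(x) = 2 (factor: 735 = 7^2 · 15); v_p(y) = 3 (factor: 8918 = 7^3 · 26). Additivity: v_p(xy) = v_p(x) + v_p(y) = 2 + 3 = 5. (Direct check: xy = 6554730 = 7^5 · (390).)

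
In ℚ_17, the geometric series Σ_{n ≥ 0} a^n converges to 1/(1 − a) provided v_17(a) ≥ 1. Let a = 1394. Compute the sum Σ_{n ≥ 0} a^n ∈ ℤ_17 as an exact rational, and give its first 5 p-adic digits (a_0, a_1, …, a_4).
Σ a^n = 1/(1 − a) = -1/1393;  first 5 digits = (1, 14, 13, 11, 16)

v_17(a) = 1 ≥ 1, so the series converges in ℤ_17 to 1/(1 − a) = 1/(1 − 1394) = -1/1393. Expand this rational in ℤ_17: compute digits iteratively via d_i = x_i mod 17, x_{i+1} = (x_i − d_i)/17. The first 5 digits are (1, 14, 13, 11, 16).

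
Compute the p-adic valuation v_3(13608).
v_3(13608) = 5

v_3(n) is the largest exponent k such that 3^k divides n. Factor out: 13608 = 3^5 · 56. (Sign doesn't affect v_p.) So v_3(13608) = 5.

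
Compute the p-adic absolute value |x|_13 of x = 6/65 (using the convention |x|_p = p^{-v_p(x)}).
|6/65|_13 = 13

Step 1 — compute v_13(x) by factoring powers of 13 out of the numerator and denominator: v_13(6/65) = -1. Step 2 — apply |x|_p = p^{-v_p(x)} = 13^{1} = 13.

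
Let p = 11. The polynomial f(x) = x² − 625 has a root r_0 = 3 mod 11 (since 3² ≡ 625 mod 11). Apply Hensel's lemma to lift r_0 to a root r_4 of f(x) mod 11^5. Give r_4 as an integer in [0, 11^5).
r_4 = 25 (mod 161051)

Hensel's recurrence: r_{i+1} = r_i − f(r_i)·(f′(r_i))^{-1} mod 11^{i+2}, with f′(x) = 2x. Iterate:
  r_0 = 3 (mod 11)
  r_1 = 25 (mod 121)
  r_2 = 25 (mod 1331)
  r_3 = 25 (mod 14641)
  r_4 = 25 (mod 161051)
Final: r_4 = 25, and one checks f(r_4) ≡ 0 mod 11^5.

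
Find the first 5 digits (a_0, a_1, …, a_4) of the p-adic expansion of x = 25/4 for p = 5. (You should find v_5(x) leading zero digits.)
(a_0, …, a_4) = (0, 0, 4, 3, 3)

v_5(25/4) = 2, so a_0 = ... = a_1 = 0. Factor out: x = 5^2 · u with u = 1/4 a unit in ℤ_5. Expand u iteratively via a_{v+i} = u_i mod 5, u_{i+1} = (u_i − a_{v+i})/5:
  u_0 = 1/4;  a_2 = 4;  u_1 = (u_0 − 4)/5 = -3/4
  u_1 = -3/4;  a_3 = 3;  u_2 = (u_1 − 3)/5 = -3/4
  u_2 = -3/4;  a_4 = 3;  u_3 = (u_2 − 3)/5 = -3/4
Digits: (0, 0, 4, 3, 3).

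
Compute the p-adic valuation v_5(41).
v_5(41) = 0

v_5(n) is the largest exponent k such that 5^k divides n. Factor out: 41 = 5^0 · 41. (Sign doesn't affect v_p.) So v_5(41) = 0.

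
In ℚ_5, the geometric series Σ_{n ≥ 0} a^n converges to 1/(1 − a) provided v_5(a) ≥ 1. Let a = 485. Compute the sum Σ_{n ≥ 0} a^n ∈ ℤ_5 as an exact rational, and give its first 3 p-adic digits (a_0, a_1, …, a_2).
Σ a^n = 1/(1 − a) = -1/484;  first 3 digits = (1, 2, 3)

v_5(a) = 1 ≥ 1, so the series converges in ℤ_5 to 1/(1 − a) = 1/(1 − 485) = -1/484. Expand this rational in ℤ_5: compute digits iteratively via d_i = x_i mod 5, x_{i+1} = (x_i − d_i)/5. The first 3 digits are (1, 2, 3).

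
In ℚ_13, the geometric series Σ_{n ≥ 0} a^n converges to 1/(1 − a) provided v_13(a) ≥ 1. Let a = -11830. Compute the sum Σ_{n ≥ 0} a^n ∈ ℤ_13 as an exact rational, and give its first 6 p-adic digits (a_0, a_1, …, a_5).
Σ a^n = 1/(1 − a) = 1/11831;  first 6 digits = (1, 0, 8, 7, 11, 12)

v_13(a) = 2 ≥ 1, so the series converges in ℤ_13 to 1/(1 − a) = 1/(1 − (-11830)) = 1/11831. Expand this rational in ℤ_13: compute digits iteratively via d_i = x_i mod 13, x_{i+1} = (x_i − d_i)/13. The first 6 digits are (1, 0, 8, 7, 11, 12).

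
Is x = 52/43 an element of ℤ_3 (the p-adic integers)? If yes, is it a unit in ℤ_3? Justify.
x ∈ ℤ_3^× (unit); v_3(x) = 0

ℤ_3 = {x ∈ ℚ_3 : v_3(x) ≥ 0} and ℤ_3^× = {x ∈ ℤ_3 : v_3(x) = 0}. Here v_3(52/43) = v_3(num) − v_3(den) = 0; compare against these criteria.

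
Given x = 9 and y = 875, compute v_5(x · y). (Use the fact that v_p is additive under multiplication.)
v_5(7875) = 3

v_p(x) = 0 (factor: 9 = 5^0 · 9); v_p(y) = 3 (factor: 875 = 5^3 · 7). Additivity: v_p(xy) = v_p(x) + v_p(y) = 0 + 3 = 3. (Direct check: xy = 7875 = 5^3 · (63).)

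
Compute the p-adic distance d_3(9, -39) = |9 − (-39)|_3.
d_3(9, -39) = 1/3

Step 1 — x − y = 9 − (-39) = 48. Step 2 — v_3(48) = 1 (factor: 48 = (3^1 · 16); the sign does not affect v_p). Step 3 — |x − y|_3 = 3^{-1} = 1/3.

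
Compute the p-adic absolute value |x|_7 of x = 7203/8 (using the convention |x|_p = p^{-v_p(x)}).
|7203/8|_7 = 1/2401

Step 1 — compute v_7(x) by factoring powers of 7 out of the numerator and denominator: v_7(7203/8) = 4. Step 2 — apply |x|_p = p^{-v_p(x)} = 7^{-4} = 1/2401.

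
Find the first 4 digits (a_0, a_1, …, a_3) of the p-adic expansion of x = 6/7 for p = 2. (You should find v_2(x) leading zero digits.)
(a_0, …, a_3) = (0, 1, 0, 1)

v_2(6/7) = 1, so a_0 = ... = a_0 = 0. Factor out: x = 2^1 · u with u = 3/7 a unit in ℤ_2. Expand u iteratively via a_{v+i} = u_i mod 2, u_{i+1} = (u_i − a_{v+i})/2:
  u_0 = 3/7;  a_1 = 1;  u_1 = (u_0 − 1)/2 = -2/7
  u_1 = -2/7;  a_2 = 0;  u_2 = (u_1 − 0)/2 = -1/7
  u_2 = -1/7;  a_3 = 1;  u_3 = (u_2 − 1)/2 = -4/7
Digits: (0, 1, 0, 1).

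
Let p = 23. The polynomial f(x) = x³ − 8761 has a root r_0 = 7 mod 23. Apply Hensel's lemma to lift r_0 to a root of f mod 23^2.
r_1 = 237 (mod 529)

Hensel: r_{i+1} = r_i − f(r_i)/f′(r_i) mod 23^{i+2}, where f′(x) = 3x². Iterate:
  r_0 = 7 (mod 23)
  r_1 = 237 (mod 529)
Final: r = 237 with f(r) ≡ 0 mod 23^2.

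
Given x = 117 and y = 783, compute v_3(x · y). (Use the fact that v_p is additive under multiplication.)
v_3(91611) = 5

v_p(x) = 2 (factor: 117 = 3^2 · 13); v_p(y) = 3 (factor: 783 = 3^3 · 29). Additivity: v_p(xy) = v_p(x) + v_p(y) = 2 + 3 = 5. (Direct check: xy = 91611 = 3^5 · (377).)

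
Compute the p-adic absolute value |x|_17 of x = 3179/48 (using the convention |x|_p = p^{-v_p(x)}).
|3179/48|_17 = 1/289

Step 1 — compute v_17(x) by factoring powers of 17 out of the numerator and denominator: v_17(3179/48) = 2. Step 2 — apply |x|_p = p^{-v_p(x)} = 17^{-2} = 1/289.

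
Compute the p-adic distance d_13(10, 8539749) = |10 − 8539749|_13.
d_13(10, 8539749) = 1/371293

Step 1 — x − y = 10 − 8539749 = -8539739. Step 2 — v_13(-8539739) = 5 (factor: -8539739 = −(13^5 · 23); the sign does not affect v_p). Step 3 — |x − y|_13 = 13^{-5} = 1/371293.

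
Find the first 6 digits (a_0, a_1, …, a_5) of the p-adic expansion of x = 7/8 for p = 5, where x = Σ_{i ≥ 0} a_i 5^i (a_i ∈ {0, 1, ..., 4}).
(a_0, …, a_5) = (4, 0, 3, 0, 3, 0)

v_5(7/8) = 0 (numerator and denominator both coprime to 5), so x ∈ ℤ_5^×. Compute digits iteratively via a_i = x_i mod 5, x_{i+1} = (x_i − a_i)/5, with x_0 = x:
  x_0 = 7/8;  a_0 = 4;  x_1 = (x_0 − 4)/5 = -5/8
  x_1 = -5/8;  a_1 = 0;  x_2 = (x_1 − 0)/5 = -1/8
  x_2 = -1/8;  a_2 = 3;  x_3 = (x_2 − 3)/5 = -5/8
  x_3 = -5/8;  a_3 = 0;  x_4 = (x_3 − 0)/5 = -1/8
  x_4 = -1/8;  a_4 = 3;  x_5 = (x_4 − 3)/5 = -5/8
  x_5 = -5/8;  a_5 = 0;  x_6 = (x_5 − 0)/5 = -1/8
Digits: (4, 0, 3, 0, 3, 0).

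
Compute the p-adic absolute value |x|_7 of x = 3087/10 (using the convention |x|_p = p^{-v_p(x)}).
|3087/10|_7 = 1/343

Step 1 — compute v_7(x) by factoring powers of 7 out of the numerator and denominator: v_7(3087/10) = 3. Step 2 — apply |x|_p = p^{-v_p(x)} = 7^{-3} = 1/343.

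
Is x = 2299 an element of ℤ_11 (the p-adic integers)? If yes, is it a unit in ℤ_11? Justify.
x ∈ ℤ_11 but not a unit; v_11(x) = 2 > 0

ℤ_11 = {x ∈ ℚ_11 : v_11(x) ≥ 0} and ℤ_11^× = {x ∈ ℤ_11 : v_11(x) = 0}. Here v_11(2299) = v_11(num) − v_11(den) = 2; compare against these criteria.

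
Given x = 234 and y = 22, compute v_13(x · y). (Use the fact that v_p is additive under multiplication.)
v_13(5148) = 1

v_p(x) = 1 (factor: 234 = 13^1 · 18); v_p(y) = 0 (factor: 22 = 13^0 · 22). Additivity: v_p(xy) = v_p(x) + v_p(y) = 1 + 0 = 1. (Direct check: xy = 5148 = 13^1 · (396).)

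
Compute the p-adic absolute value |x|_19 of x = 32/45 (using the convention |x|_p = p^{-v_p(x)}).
|32/45|_19 = 1

Step 1 — compute v_19(x) by factoring powers of 19 out of the numerator and denominator: v_19(32/45) = 0. Step 2 — apply |x|_p = p^{-v_p(x)} = 19^{0} = 1.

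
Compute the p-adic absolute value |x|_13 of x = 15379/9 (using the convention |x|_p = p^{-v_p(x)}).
|15379/9|_13 = 1/2197

Step 1 — compute v_13(x) by factoring powers of 13 out of the numerator and denominator: v_13(15379/9) = 3. Step 2 — apply |x|_p = p^{-v_p(x)} = 13^{-3} = 1/2197.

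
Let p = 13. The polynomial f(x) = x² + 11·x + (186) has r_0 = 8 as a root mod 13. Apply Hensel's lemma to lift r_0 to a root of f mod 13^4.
r_3 = 8458 (mod 28561)

Hensel: r_{i+1} = r_i − f(r_i)·(f′(r_i))^{-1} mod 13^{i+2}, f′(x) = 2x + 11. Iterate:
  r_0 = 8 (mod 13)
  r_1 = 8 (mod 169)
  r_2 = 1867 (mod 2197)
  r_3 = 8458 (mod 28561)
Final: r = 8458 satisfies f(r) ≡ 0 mod 13^4.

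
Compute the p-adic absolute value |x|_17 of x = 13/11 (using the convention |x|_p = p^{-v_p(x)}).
|13/11|_17 = 1

Step 1 — compute v_17(x) by factoring powers of 17 out of the numerator and denominator: v_17(13/11) = 0. Step 2 — apply |x|_p = p^{-v_p(x)} = 17^{0} = 1.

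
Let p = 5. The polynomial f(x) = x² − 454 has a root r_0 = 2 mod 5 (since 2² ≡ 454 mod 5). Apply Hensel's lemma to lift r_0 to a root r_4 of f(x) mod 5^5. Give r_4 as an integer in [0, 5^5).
r_4 = 1052 (mod 3125)

Hensel's recurrence: r_{i+1} = r_i − f(r_i)·(f′(r_i))^{-1} mod 5^{i+2}, with f′(x) = 2x. Iterate:
  r_0 = 2 (mod 5)
  r_1 = 2 (mod 25)
  r_2 = 52 (mod 125)
  r_3 = 427 (mod 625)
  r_4 = 1052 (mod 3125)
Final: r_4 = 1052, and one checks f(r_4) ≡ 0 mod 5^5.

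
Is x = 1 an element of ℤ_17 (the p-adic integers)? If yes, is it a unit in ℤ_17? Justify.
x ∈ ℤ_17^× (unit); v_17(x) = 0

ℤ_17 = {x ∈ ℚ_17 : v_17(x) ≥ 0} and ℤ_17^× = {x ∈ ℤ_17 : v_17(x) = 0}. Here v_17(1) = v_17(num) − v_17(den) = 0; compare against these criteria.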